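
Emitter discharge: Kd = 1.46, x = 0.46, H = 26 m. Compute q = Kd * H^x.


q = Kd * H^x = 1.46 * 26^0.46 = 1.46 * 4.475976

6.5349 L/h


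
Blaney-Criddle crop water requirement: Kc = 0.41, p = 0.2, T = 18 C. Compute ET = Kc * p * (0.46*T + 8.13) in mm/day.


ET = Kc * p * (0.46*T + 8.13)
ET = 0.41 * 0.2 * (0.46*18 + 8.13)
ET = 0.41 * 0.2 * 16.4100

1.3456 mm/day


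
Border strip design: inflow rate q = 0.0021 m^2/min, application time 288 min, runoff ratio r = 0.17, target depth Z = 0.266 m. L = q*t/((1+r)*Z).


L = q*t/((1+r)*Z)
L = 0.0021*288/((1+0.17)*0.266)
L = 0.6048/0.31122

1.9433 m


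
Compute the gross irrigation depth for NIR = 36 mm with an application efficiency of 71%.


Ea = 71% = 0.71
GID = NIR / Ea = 36 / 0.71 = 50.7042 mm

50.7042 mm


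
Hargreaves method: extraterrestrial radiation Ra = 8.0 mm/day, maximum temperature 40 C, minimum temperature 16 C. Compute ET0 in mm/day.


Tmean = (Tmax + Tmin)/2 = (40 + 16)/2 = 28.0
ET0 = 0.0023 * 8.0 * (28.0 + 17.8) * sqrt(40 - 16)
ET0 = 0.0023 * 8.0 * 45.8 * 4.898979

4.1285 mm/day


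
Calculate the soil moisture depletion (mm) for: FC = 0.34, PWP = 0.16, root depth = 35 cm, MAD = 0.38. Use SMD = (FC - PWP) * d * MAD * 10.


SMD = (FC - PWP) * d * MAD * 10
SMD = (0.34 - 0.16) * 35 * 0.38 * 10
SMD = 0.1800 * 35 * 0.38 * 10

23.9400 mm


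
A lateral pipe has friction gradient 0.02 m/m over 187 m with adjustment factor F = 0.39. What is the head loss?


hf = J * L * F = 0.02 * 187 * 0.39 = 1.4586 m

1.4586 m


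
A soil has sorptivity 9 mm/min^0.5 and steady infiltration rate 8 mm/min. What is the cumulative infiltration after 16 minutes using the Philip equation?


F = S*sqrt(t) + A*t
F = 9*sqrt(16) + 8*16
F = 9*4.000000 + 128

164.0000 mm


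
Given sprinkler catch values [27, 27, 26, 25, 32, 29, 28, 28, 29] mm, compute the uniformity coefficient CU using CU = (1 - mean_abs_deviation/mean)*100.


mean = 27.888889 mm
MAD = 1.456790 mm
CU = (1 - 1.456790/27.888889)*100

94.7765 %


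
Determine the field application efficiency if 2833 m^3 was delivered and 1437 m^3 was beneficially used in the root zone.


Ea = V_root / V_field * 100 = 1437 / 2833 * 100 = 50.7236%

50.7236 %


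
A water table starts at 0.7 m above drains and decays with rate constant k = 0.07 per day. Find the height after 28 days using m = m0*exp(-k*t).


m = m0 * exp(-k*t)
m = 0.7 * exp(-0.07 * 28)
m = 0.7 * exp(-1.9600)

0.0986 m


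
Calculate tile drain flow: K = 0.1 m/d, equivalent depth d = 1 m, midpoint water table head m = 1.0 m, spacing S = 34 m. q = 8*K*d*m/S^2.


q = 8*K*d*m/S^2
q = 8*0.1*1*1.0/34^2
q = 0.8000 / 1156

6.9204e-04 m/d


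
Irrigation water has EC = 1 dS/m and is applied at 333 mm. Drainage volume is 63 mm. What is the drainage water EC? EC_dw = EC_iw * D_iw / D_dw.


EC_dw = EC_iw * D_iw / D_dw
EC_dw = 1 * 333 / 63
EC_dw = 333 / 63

5.2857 dS/m


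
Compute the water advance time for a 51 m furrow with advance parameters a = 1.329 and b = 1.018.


t = (L/a)^(1/b)
t = (51/1.329)^(1/1.018)
t = 38.374718^(1/1.018)

35.9780 min


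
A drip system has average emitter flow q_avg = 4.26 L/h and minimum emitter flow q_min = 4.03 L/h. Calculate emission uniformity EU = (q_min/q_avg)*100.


EU = (q_min/q_avg)*100 = (4.03/4.26)*100 = 94.6009%

94.6009 %


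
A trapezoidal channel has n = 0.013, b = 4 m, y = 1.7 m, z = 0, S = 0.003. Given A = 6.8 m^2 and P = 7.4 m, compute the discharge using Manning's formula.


R = A/P = 6.8/7.4 = 0.918919
Q = (1/0.013) * 6.8 * 0.918919^(2/3) * 0.003^0.5

27.0797 m^3/s


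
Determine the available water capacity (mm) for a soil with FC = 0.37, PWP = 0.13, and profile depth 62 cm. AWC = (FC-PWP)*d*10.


AWC = (FC - PWP) * d * 10
AWC = (0.37 - 0.13) * 62 * 10
AWC = 0.2400 * 62 * 10

148.8000 mm


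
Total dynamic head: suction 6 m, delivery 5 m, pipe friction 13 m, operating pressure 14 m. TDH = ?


TDH = Hs + Hd + hf + Hp = 6 + 5 + 13 + 14 = 38

38 m


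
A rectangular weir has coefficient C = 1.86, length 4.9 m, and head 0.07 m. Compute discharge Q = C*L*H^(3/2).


Q = C * L * H^(3/2) = 1.86 * 4.9 * 0.07^1.5 = 1.86 * 4.9 * 0.018520

0.1688 m^3/s


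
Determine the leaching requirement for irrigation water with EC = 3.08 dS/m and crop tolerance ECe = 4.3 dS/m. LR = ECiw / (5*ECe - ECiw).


LR = ECiw / (5*ECe - ECiw)
LR = 3.08 / (5*4.3 - 3.08)
LR = 3.08 / 18.4200

0.1672


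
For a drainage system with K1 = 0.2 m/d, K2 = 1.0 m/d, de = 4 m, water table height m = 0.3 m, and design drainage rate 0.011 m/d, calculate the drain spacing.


S^2 = 8*K2*de*m/q + 4*K1*m^2/q
S^2 = 8*1.0*4*0.3/0.011 + 4*0.2*0.3^2/0.011
S = sqrt(879.2727)

29.6525 m


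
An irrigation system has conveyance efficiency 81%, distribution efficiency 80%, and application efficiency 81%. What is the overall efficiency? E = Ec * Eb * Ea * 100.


Ec = 0.81, Eb = 0.8, Ea = 0.81
E = 0.81 * 0.8 * 0.81 * 100 = 52.4880%

52.4880 %


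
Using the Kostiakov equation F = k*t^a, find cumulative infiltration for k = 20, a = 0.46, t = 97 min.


F = k * t^a = 20 * 97^0.46
F = 20 * 8.201910

164.0382 mm


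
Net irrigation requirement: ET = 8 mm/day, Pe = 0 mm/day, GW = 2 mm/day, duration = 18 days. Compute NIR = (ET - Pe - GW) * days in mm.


Daily deficit = ET - Pe - GW = 8 - 0 - 2 = 6 mm/day
NIR = 6 * 18 = 108 mm

108.0000 mm


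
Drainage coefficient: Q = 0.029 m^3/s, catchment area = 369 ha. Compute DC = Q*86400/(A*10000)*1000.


DC = Q * 86400 / (A * 10000) * 1000
DC = 0.029 * 86400 / (369 * 10000) * 1000
DC = 2505600.0000 / 3690000

0.6790 mm/day


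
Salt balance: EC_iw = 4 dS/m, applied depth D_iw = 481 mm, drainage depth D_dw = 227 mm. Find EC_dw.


EC_dw = EC_iw * D_iw / D_dw
EC_dw = 4 * 481 / 227
EC_dw = 1924 / 227

8.4758 dS/m


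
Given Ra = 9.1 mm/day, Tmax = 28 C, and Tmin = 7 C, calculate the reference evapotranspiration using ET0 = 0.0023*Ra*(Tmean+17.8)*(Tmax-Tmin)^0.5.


Tmean = (Tmax + Tmin)/2 = (28 + 7)/2 = 17.5
ET0 = 0.0023 * 9.1 * (17.5 + 17.8) * sqrt(28 - 7)
ET0 = 0.0023 * 9.1 * 35.3 * 4.582576

3.3857 mm/day


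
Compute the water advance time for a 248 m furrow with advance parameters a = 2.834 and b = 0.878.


t = (L/a)^(1/b)
t = (248/2.834)^(1/0.878)
t = 87.508821^(1/0.878)

162.8936 min


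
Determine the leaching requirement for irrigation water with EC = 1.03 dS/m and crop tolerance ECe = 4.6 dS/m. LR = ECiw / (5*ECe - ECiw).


LR = ECiw / (5*ECe - ECiw)
LR = 1.03 / (5*4.6 - 1.03)
LR = 1.03 / 21.9700

0.0469


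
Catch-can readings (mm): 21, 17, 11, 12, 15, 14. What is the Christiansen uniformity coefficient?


mean = 15.000000 mm
MAD = 2.666667 mm
CU = (1 - 2.666667/15.000000)*100

82.2222 %


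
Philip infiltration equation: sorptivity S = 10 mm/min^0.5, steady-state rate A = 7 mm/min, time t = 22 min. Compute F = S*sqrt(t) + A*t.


F = S*sqrt(t) + A*t
F = 10*sqrt(22) + 7*22
F = 10*4.690416 + 154

200.9042 mm


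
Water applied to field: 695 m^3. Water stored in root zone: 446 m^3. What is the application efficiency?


Ea = V_root / V_field * 100 = 446 / 695 * 100 = 64.1727%

64.1727 %


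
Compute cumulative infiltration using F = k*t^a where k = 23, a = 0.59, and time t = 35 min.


F = k * t^a = 23 * 35^0.59
F = 23 * 8.147046

187.3821 mm


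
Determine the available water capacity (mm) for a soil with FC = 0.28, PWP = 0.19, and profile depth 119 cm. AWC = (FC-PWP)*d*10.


AWC = (FC - PWP) * d * 10
AWC = (0.28 - 0.19) * 119 * 10
AWC = 0.0900 * 119 * 10

107.1000 mm


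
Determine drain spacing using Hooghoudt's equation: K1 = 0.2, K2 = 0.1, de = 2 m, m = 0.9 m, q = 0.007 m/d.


S^2 = 8*K2*de*m/q + 4*K1*m^2/q
S^2 = 8*0.1*2*0.9/0.007 + 4*0.2*0.9^2/0.007
S = sqrt(298.2857)

17.2709 m


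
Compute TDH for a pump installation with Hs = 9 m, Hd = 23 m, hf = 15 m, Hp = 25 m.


TDH = Hs + Hd + hf + Hp = 9 + 23 + 15 + 25 = 72

72 m


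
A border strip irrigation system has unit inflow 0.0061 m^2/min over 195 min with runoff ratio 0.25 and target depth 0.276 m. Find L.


L = q*t/((1+r)*Z)
L = 0.0061*195/((1+0.25)*0.276)
L = 1.1895/0.345

3.4478 m


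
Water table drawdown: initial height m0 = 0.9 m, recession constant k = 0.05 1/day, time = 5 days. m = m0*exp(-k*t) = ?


m = m0 * exp(-k*t)
m = 0.9 * exp(-0.05 * 5)
m = 0.9 * exp(-0.2500)

0.7009 m


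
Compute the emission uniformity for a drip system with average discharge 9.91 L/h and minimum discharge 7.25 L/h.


EU = (q_min/q_avg)*100 = (7.25/9.91)*100 = 73.1584%

73.1584 %


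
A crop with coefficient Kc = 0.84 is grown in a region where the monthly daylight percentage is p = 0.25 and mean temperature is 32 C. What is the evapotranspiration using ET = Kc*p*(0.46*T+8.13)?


ET = Kc * p * (0.46*T + 8.13)
ET = 0.84 * 0.25 * (0.46*32 + 8.13)
ET = 0.84 * 0.25 * 22.8500

4.7985 mm/day


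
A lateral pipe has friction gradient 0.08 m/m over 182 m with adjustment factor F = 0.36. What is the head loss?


hf = J * L * F = 0.08 * 182 * 0.36 = 5.2416 m

5.2416 m


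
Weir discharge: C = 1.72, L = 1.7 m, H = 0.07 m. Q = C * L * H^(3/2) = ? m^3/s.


Q = C * L * H^(3/2) = 1.72 * 1.7 * 0.07^1.5 = 1.72 * 1.7 * 0.018520

0.0542 m^3/s


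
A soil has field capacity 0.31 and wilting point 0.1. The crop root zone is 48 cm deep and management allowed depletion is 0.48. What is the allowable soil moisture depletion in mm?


SMD = (FC - PWP) * d * MAD * 10
SMD = (0.31 - 0.1) * 48 * 0.48 * 10
SMD = 0.2100 * 48 * 0.48 * 10

48.3840 mm


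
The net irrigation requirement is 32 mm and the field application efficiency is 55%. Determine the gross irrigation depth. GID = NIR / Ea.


Ea = 55% = 0.55
GID = NIR / Ea = 32 / 0.55 = 58.1818 mm

58.1818 mm


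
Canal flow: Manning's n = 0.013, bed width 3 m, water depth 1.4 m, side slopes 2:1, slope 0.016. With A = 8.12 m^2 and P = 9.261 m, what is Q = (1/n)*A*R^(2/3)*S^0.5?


R = A/P = 8.12/9.261 = 0.876795
Q = (1/0.013) * 8.12 * 0.876795^(2/3) * 0.016^0.5

72.3777 m^3/s


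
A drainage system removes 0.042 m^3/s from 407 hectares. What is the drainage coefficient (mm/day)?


DC = Q * 86400 / (A * 10000) * 1000
DC = 0.042 * 86400 / (407 * 10000) * 1000
DC = 3628800.0000 / 4070000

0.8916 mm/day


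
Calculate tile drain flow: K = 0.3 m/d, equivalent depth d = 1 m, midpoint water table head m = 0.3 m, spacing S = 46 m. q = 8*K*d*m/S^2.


q = 8*K*d*m/S^2
q = 8*0.3*1*0.3/46^2
q = 0.7200 / 2116

3.4026e-04 m/d


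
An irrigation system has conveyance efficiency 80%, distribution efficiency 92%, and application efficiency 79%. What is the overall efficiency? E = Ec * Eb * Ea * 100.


Ec = 0.8, Eb = 0.92, Ea = 0.79
E = 0.8 * 0.92 * 0.79 * 100 = 58.1440%

58.1440 %


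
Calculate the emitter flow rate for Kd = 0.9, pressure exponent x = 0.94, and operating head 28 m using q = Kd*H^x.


q = Kd * H^x = 0.9 * 28^0.94 = 0.9 * 22.926014

20.6334 L/h


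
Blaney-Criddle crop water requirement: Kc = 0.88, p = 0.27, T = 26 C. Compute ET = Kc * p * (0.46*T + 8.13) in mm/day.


ET = Kc * p * (0.46*T + 8.13)
ET = 0.88 * 0.27 * (0.46*26 + 8.13)
ET = 0.88 * 0.27 * 20.0900

4.7734 mm/day


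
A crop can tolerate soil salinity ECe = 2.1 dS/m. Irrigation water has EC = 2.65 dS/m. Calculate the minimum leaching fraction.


LR = ECiw / (5*ECe - ECiw)
LR = 2.65 / (5*2.1 - 2.65)
LR = 2.65 / 7.8500

0.3376


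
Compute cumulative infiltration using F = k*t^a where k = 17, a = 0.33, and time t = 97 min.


F = k * t^a = 17 * 97^0.33
F = 17 * 4.525168

76.9279 mm


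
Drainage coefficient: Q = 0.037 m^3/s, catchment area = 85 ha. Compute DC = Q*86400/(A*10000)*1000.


DC = Q * 86400 / (A * 10000) * 1000
DC = 0.037 * 86400 / (85 * 10000) * 1000
DC = 3196800.0000 / 850000

3.7609 mm/day


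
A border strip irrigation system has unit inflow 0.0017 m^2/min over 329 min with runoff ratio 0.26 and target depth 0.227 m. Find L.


L = q*t/((1+r)*Z)
L = 0.0017*329/((1+0.26)*0.227)
L = 0.5593/0.28602

1.9555 m


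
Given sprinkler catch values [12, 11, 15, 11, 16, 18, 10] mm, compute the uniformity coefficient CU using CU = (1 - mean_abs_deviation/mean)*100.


mean = 13.285714 mm
MAD = 2.612245 mm
CU = (1 - 2.612245/13.285714)*100

80.3379 %


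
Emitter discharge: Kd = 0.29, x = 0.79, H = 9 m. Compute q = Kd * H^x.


q = Kd * H^x = 0.29 * 9^0.79 = 0.29 * 5.673507

1.6453 L/h


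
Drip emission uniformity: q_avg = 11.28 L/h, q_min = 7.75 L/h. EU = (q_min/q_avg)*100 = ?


EU = (q_min/q_avg)*100 = (7.75/11.28)*100 = 68.7057%

68.7057 %


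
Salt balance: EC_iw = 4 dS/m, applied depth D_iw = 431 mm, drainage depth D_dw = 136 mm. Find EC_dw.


EC_dw = EC_iw * D_iw / D_dw
EC_dw = 4 * 431 / 136
EC_dw = 1724 / 136

12.6765 dS/m


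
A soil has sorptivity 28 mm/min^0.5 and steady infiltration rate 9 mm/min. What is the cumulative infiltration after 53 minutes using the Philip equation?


F = S*sqrt(t) + A*t
F = 28*sqrt(53) + 9*53
F = 28*7.280110 + 477

680.8431 mm


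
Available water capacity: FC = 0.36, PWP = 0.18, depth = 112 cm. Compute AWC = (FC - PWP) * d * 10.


AWC = (FC - PWP) * d * 10
AWC = (0.36 - 0.18) * 112 * 10
AWC = 0.1800 * 112 * 10

201.6000 mm


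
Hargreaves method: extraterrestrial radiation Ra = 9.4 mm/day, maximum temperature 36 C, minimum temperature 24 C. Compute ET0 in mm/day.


Tmean = (Tmax + Tmin)/2 = (36 + 24)/2 = 30.0
ET0 = 0.0023 * 9.4 * (30.0 + 17.8) * sqrt(36 - 24)
ET0 = 0.0023 * 9.4 * 47.8 * 3.464102

3.5799 mm/day


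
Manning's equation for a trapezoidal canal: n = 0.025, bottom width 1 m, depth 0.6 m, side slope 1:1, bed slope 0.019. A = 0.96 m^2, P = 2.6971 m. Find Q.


R = A/P = 0.96/2.6971 = 0.355938
Q = (1/0.025) * 0.96 * 0.355938^(2/3) * 0.019^0.5

2.6584 m^3/s


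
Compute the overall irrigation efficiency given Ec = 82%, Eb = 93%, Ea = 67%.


Ec = 0.82, Eb = 0.93, Ea = 0.67
E = 0.82 * 0.93 * 0.67 * 100 = 51.0942%

51.0942 %


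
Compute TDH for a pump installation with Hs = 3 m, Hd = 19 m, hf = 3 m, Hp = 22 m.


TDH = Hs + Hd + hf + Hp = 3 + 19 + 3 + 22 = 47

47 m


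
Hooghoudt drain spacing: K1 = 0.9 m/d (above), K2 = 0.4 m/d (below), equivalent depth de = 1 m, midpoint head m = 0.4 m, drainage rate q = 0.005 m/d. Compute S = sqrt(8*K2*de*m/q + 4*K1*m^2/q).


S^2 = 8*K2*de*m/q + 4*K1*m^2/q
S^2 = 8*0.4*1*0.4/0.005 + 4*0.9*0.4^2/0.005
S = sqrt(371.2000)

19.2666 m


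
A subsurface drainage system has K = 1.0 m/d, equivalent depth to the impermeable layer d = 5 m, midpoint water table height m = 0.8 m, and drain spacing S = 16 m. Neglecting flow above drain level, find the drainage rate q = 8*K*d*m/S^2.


q = 8*K*d*m/S^2
q = 8*1.0*5*0.8/16^2
q = 32.0000 / 256

0.1250 m/d


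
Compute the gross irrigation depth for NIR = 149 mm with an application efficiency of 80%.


Ea = 80% = 0.8
GID = NIR / Ea = 149 / 0.8 = 186.2500 mm

186.2500 mm


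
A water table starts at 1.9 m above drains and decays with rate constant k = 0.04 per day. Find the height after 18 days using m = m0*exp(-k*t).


m = m0 * exp(-k*t)
m = 1.9 * exp(-0.04 * 18)
m = 1.9 * exp(-0.7200)

0.9248 m


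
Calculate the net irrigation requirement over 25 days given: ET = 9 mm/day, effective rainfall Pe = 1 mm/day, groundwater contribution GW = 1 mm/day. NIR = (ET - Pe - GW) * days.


Daily deficit = ET - Pe - GW = 9 - 1 - 1 = 7 mm/day
NIR = 7 * 25 = 175 mm

175.0000 mm


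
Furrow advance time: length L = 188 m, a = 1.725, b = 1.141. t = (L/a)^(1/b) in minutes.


t = (L/a)^(1/b)
t = (188/1.725)^(1/1.141)
t = 108.985507^(1/1.141)

61.0379 min


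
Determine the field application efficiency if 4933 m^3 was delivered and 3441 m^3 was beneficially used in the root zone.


Ea = V_root / V_field * 100 = 3441 / 4933 * 100 = 69.7547%

69.7547 %


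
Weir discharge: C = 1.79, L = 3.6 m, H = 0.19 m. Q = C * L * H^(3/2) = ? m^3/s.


Q = C * L * H^(3/2) = 1.79 * 3.6 * 0.19^1.5 = 1.79 * 3.6 * 0.082819

0.5337 m^3/s


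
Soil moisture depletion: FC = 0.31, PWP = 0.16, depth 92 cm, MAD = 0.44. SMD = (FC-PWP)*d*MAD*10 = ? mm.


SMD = (FC - PWP) * d * MAD * 10
SMD = (0.31 - 0.16) * 92 * 0.44 * 10
SMD = 0.1500 * 92 * 0.44 * 10

60.7200 mm


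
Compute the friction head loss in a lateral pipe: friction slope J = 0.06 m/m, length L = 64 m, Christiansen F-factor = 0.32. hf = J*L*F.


hf = J * L * F = 0.06 * 64 * 0.32 = 1.2288 m

1.2288 m


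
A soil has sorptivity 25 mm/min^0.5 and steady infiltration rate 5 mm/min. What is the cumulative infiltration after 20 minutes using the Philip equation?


F = S*sqrt(t) + A*t
F = 25*sqrt(20) + 5*20
F = 25*4.472136 + 100

211.8034 mm


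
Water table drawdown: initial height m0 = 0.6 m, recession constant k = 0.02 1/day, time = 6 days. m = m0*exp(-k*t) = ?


m = m0 * exp(-k*t)
m = 0.6 * exp(-0.02 * 6)
m = 0.6 * exp(-0.1200)

0.5322 m


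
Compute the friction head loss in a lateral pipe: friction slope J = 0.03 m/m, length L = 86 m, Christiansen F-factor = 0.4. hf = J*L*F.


hf = J * L * F = 0.03 * 86 * 0.4 = 1.0320 m

1.0320 m


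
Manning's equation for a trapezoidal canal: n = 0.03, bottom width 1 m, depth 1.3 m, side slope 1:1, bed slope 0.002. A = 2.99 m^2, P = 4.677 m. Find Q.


R = A/P = 2.99/4.677 = 0.639299
Q = (1/0.03) * 2.99 * 0.639299^(2/3) * 0.002^0.5

3.3078 m^3/s


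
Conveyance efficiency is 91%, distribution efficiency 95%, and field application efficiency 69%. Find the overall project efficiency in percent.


Ec = 0.91, Eb = 0.95, Ea = 0.69
E = 0.91 * 0.95 * 0.69 * 100 = 59.6505%

59.6505 %


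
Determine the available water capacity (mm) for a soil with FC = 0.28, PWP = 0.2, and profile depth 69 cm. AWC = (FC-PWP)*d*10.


AWC = (FC - PWP) * d * 10
AWC = (0.28 - 0.2) * 69 * 10
AWC = 0.0800 * 69 * 10

55.2000 mm


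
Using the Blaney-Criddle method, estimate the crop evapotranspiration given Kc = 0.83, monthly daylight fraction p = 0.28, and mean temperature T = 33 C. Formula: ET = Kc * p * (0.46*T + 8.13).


ET = Kc * p * (0.46*T + 8.13)
ET = 0.83 * 0.28 * (0.46*33 + 8.13)
ET = 0.83 * 0.28 * 23.3100

5.4172 mm/day


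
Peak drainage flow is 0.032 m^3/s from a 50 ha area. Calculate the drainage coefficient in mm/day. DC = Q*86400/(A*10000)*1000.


DC = Q * 86400 / (A * 10000) * 1000
DC = 0.032 * 86400 / (50 * 10000) * 1000
DC = 2764800.0000 / 500000

5.5296 mm/day


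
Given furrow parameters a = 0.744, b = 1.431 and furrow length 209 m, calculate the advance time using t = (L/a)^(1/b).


t = (L/a)^(1/b)
t = (209/0.744)^(1/1.431)
t = 280.913978^(1/1.431)

51.4153 min


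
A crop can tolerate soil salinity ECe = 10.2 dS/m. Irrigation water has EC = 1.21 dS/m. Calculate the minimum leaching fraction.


LR = ECiw / (5*ECe - ECiw)
LR = 1.21 / (5*10.2 - 1.21)
LR = 1.21 / 49.7900

0.0243


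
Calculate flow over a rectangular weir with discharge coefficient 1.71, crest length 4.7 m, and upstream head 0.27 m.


Q = C * L * H^(3/2) = 1.71 * 4.7 * 0.27^1.5 = 1.71 * 4.7 * 0.140296

1.1276 m^3/s


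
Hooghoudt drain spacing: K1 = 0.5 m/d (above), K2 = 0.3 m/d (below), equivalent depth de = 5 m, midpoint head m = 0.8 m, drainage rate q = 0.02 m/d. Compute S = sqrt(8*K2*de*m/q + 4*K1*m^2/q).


S^2 = 8*K2*de*m/q + 4*K1*m^2/q
S^2 = 8*0.3*5*0.8/0.02 + 4*0.5*0.8^2/0.02
S = sqrt(544.0000)

23.3238 m


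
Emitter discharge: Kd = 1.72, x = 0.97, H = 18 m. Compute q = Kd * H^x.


q = Kd * H^x = 1.72 * 18^0.97 = 1.72 * 16.504954

28.3885 L/h


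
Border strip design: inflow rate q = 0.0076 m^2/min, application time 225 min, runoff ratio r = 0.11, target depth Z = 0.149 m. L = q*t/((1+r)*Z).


L = q*t/((1+r)*Z)
L = 0.0076*225/((1+0.11)*0.149)
L = 1.71/0.16539

10.3392 m


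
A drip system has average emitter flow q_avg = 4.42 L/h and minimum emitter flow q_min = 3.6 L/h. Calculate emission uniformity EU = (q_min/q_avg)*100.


EU = (q_min/q_avg)*100 = (3.6/4.42)*100 = 81.4480%

81.4480 %


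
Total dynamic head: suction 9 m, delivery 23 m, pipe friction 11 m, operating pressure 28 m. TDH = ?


TDH = Hs + Hd + hf + Hp = 9 + 23 + 11 + 28 = 71

71 m


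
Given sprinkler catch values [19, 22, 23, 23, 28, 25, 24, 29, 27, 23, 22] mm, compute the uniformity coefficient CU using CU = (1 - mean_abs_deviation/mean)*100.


mean = 24.090909 mm
MAD = 2.297521 mm
CU = (1 - 2.297521/24.090909)*100

90.4631 %


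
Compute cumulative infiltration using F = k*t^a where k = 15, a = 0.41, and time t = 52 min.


F = k * t^a = 15 * 52^0.41
F = 15 * 5.053140

75.7971 mm


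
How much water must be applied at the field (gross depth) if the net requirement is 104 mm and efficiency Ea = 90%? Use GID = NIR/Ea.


Ea = 90% = 0.9
GID = NIR / Ea = 104 / 0.9 = 115.5556 mm

115.5556 mm


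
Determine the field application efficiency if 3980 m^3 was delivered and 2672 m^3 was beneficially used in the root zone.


Ea = V_root / V_field * 100 = 2672 / 3980 * 100 = 67.1357%

67.1357 %


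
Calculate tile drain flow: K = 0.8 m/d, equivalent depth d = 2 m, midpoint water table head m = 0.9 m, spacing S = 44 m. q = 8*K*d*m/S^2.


q = 8*K*d*m/S^2
q = 8*0.8*2*0.9/44^2
q = 11.5200 / 1936

0.0060 m/d


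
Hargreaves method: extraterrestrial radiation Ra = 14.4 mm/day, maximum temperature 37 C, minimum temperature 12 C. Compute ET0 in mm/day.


Tmean = (Tmax + Tmin)/2 = (37 + 12)/2 = 24.5
ET0 = 0.0023 * 14.4 * (24.5 + 17.8) * sqrt(37 - 12)
ET0 = 0.0023 * 14.4 * 42.3 * 5.000000

7.0049 mm/day


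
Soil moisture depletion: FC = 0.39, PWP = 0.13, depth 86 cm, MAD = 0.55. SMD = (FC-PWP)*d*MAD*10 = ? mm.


SMD = (FC - PWP) * d * MAD * 10
SMD = (0.39 - 0.13) * 86 * 0.55 * 10
SMD = 0.2600 * 86 * 0.55 * 10

122.9800 mm


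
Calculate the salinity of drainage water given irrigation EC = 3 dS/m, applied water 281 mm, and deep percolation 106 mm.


EC_dw = EC_iw * D_iw / D_dw
EC_dw = 3 * 281 / 106
EC_dw = 843 / 106

7.9528 dS/m


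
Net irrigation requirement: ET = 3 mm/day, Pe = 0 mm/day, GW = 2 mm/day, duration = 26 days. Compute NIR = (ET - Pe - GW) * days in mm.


Daily deficit = ET - Pe - GW = 3 - 0 - 2 = 1 mm/day
NIR = 1 * 26 = 26 mm

26.0000 mm


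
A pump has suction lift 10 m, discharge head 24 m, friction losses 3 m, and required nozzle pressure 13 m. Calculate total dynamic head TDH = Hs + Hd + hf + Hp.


TDH = Hs + Hd + hf + Hp = 10 + 24 + 3 + 13 = 50

50 m


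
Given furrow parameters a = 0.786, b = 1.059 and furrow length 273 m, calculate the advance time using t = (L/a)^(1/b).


t = (L/a)^(1/b)
t = (273/0.786)^(1/1.059)
t = 347.328244^(1/1.059)

250.7194 min


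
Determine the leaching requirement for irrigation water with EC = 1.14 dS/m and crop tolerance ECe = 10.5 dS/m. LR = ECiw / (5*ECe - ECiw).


LR = ECiw / (5*ECe - ECiw)
LR = 1.14 / (5*10.5 - 1.14)
LR = 1.14 / 51.3600

0.0222


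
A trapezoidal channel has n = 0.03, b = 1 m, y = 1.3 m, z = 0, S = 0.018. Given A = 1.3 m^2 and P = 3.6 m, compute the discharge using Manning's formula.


R = A/P = 1.3/3.6 = 0.361111
Q = (1/0.03) * 1.3 * 0.361111^(2/3) * 0.018^0.5

2.9482 m^3/s


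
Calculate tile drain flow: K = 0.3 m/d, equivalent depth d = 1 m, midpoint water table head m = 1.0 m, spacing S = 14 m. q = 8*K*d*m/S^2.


q = 8*K*d*m/S^2
q = 8*0.3*1*1.0/14^2
q = 2.4000 / 196

0.0122 m/d


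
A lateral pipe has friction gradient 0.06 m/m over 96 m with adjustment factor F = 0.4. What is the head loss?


hf = J * L * F = 0.06 * 96 * 0.4 = 2.3040 m

2.3040 m


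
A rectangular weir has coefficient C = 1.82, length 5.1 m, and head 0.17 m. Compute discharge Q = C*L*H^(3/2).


Q = C * L * H^(3/2) = 1.82 * 5.1 * 0.17^1.5 = 1.82 * 5.1 * 0.070093

0.6506 m^3/s


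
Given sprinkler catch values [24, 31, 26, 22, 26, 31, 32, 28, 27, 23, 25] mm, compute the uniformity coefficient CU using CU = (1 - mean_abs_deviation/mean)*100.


mean = 26.818182 mm
MAD = 2.710744 mm
CU = (1 - 2.710744/26.818182)*100

89.8921 %


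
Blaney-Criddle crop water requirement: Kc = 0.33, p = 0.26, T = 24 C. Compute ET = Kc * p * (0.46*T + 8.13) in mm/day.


ET = Kc * p * (0.46*T + 8.13)
ET = 0.33 * 0.26 * (0.46*24 + 8.13)
ET = 0.33 * 0.26 * 19.1700

1.6448 mm/day


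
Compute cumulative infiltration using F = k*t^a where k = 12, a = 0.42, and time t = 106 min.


F = k * t^a = 12 * 106^0.42
F = 12 * 7.089710

85.0765 mm


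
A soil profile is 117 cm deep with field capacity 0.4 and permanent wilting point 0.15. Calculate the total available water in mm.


AWC = (FC - PWP) * d * 10
AWC = (0.4 - 0.15) * 117 * 10
AWC = 0.2500 * 117 * 10

292.5000 mm


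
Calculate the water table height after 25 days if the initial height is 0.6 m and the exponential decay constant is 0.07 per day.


m = m0 * exp(-k*t)
m = 0.6 * exp(-0.07 * 25)
m = 0.6 * exp(-1.7500)

0.1043 m


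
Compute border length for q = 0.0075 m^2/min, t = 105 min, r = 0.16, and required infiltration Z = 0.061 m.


L = q*t/((1+r)*Z)
L = 0.0075*105/((1+0.16)*0.061)
L = 0.7875/0.07076

11.1292 m


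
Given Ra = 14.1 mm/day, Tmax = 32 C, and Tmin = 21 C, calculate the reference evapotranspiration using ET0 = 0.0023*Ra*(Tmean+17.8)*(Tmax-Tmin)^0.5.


Tmean = (Tmax + Tmin)/2 = (32 + 21)/2 = 26.5
ET0 = 0.0023 * 14.1 * (26.5 + 17.8) * sqrt(32 - 21)
ET0 = 0.0023 * 14.1 * 44.3 * 3.316625

4.7648 mm/day


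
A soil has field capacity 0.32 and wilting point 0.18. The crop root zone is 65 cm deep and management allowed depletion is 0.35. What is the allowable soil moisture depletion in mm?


SMD = (FC - PWP) * d * MAD * 10
SMD = (0.32 - 0.18) * 65 * 0.35 * 10
SMD = 0.1400 * 65 * 0.35 * 10

31.8500 mm


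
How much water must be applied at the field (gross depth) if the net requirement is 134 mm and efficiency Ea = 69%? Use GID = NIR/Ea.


Ea = 69% = 0.69
GID = NIR / Ea = 134 / 0.69 = 194.2029 mm

194.2029 mm


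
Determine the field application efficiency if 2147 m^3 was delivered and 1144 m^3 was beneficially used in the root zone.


Ea = V_root / V_field * 100 = 1144 / 2147 * 100 = 53.2837%

53.2837 %


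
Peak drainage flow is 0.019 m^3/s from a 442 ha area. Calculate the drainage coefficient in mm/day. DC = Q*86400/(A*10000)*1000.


DC = Q * 86400 / (A * 10000) * 1000
DC = 0.019 * 86400 / (442 * 10000) * 1000
DC = 1641600.0000 / 4420000

0.3714 mm/day


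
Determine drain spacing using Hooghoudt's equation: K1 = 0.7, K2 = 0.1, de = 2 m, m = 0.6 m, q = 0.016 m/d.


S^2 = 8*K2*de*m/q + 4*K1*m^2/q
S^2 = 8*0.1*2*0.6/0.016 + 4*0.7*0.6^2/0.016
S = sqrt(123.0000)

11.0905 m


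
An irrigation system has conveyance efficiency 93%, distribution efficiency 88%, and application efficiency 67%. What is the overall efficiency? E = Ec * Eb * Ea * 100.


Ec = 0.93, Eb = 0.88, Ea = 0.67
E = 0.93 * 0.88 * 0.67 * 100 = 54.8328%

54.8328 %


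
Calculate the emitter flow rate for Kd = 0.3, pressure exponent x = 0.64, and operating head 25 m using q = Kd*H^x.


q = Kd * H^x = 0.3 * 25^0.64 = 0.3 * 7.846602

2.3540 L/h


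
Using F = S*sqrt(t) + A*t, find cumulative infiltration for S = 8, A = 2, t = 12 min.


F = S*sqrt(t) + A*t
F = 8*sqrt(12) + 2*12
F = 8*3.464102 + 24

51.7128 mm


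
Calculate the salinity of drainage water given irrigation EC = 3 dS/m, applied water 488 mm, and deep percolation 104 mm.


EC_dw = EC_iw * D_iw / D_dw
EC_dw = 3 * 488 / 104
EC_dw = 1464 / 104

14.0769 dS/m


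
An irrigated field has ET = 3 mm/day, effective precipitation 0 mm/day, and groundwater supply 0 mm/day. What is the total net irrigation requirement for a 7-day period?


Daily deficit = ET - Pe - GW = 3 - 0 - 0 = 3 mm/day
NIR = 3 * 7 = 21 mm

21.0000 mm


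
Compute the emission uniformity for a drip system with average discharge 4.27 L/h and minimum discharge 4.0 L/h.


EU = (q_min/q_avg)*100 = (4.0/4.27)*100 = 93.6768%

93.6768 %


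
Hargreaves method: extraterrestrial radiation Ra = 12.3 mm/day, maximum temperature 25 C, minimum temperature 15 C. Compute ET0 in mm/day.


Tmean = (Tmax + Tmin)/2 = (25 + 15)/2 = 20.0
ET0 = 0.0023 * 12.3 * (20.0 + 17.8) * sqrt(25 - 15)
ET0 = 0.0023 * 12.3 * 37.8 * 3.162278

3.3816 mm/day


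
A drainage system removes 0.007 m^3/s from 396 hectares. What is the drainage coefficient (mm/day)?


DC = Q * 86400 / (A * 10000) * 1000
DC = 0.007 * 86400 / (396 * 10000) * 1000
DC = 604800.0000 / 3960000

0.1527 mm/day


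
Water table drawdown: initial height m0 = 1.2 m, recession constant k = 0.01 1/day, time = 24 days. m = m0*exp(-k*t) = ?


m = m0 * exp(-k*t)
m = 1.2 * exp(-0.01 * 24)
m = 1.2 * exp(-0.2400)

0.9440 m


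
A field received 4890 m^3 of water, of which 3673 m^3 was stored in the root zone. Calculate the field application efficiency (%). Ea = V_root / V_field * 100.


Ea = V_root / V_field * 100 = 3673 / 4890 * 100 = 75.1125%

75.1125 %


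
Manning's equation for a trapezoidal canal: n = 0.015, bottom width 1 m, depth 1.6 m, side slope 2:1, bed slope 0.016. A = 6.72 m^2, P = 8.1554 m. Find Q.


R = A/P = 6.72/8.1554 = 0.823994
Q = (1/0.015) * 6.72 * 0.823994^(2/3) * 0.016^0.5

49.8067 m^3/s


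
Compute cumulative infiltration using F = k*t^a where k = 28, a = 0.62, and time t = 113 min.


F = k * t^a = 28 * 113^0.62
F = 28 * 18.746001

524.8880 mm


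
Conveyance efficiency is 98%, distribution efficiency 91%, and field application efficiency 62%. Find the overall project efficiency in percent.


Ec = 0.98, Eb = 0.91, Ea = 0.62
E = 0.98 * 0.91 * 0.62 * 100 = 55.2916%

55.2916 %


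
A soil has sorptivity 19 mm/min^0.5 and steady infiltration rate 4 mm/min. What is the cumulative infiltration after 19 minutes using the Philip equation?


F = S*sqrt(t) + A*t
F = 19*sqrt(19) + 4*19
F = 19*4.358899 + 76

158.8191 mm


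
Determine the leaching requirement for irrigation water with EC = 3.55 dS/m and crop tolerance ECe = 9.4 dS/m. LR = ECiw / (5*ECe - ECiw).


LR = ECiw / (5*ECe - ECiw)
LR = 3.55 / (5*9.4 - 3.55)
LR = 3.55 / 43.4500

0.0817


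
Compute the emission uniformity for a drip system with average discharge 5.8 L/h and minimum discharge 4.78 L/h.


EU = (q_min/q_avg)*100 = (4.78/5.8)*100 = 82.4138%

82.4138 %


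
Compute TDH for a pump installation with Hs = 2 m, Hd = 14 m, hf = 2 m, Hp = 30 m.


TDH = Hs + Hd + hf + Hp = 2 + 14 + 2 + 30 = 48

48 m


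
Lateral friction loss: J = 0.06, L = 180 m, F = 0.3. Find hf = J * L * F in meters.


hf = J * L * F = 0.06 * 180 * 0.3 = 3.2400 m

3.2400 m


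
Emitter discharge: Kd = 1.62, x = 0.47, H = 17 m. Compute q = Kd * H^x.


q = Kd * H^x = 1.62 * 17^0.47 = 1.62 * 3.787137

6.1352 L/h


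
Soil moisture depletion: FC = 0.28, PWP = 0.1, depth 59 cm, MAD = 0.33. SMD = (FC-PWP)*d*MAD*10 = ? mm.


SMD = (FC - PWP) * d * MAD * 10
SMD = (0.28 - 0.1) * 59 * 0.33 * 10
SMD = 0.1800 * 59 * 0.33 * 10

35.0460 mm


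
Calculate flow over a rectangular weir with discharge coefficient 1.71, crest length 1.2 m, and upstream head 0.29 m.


Q = C * L * H^(3/2) = 1.71 * 1.2 * 0.29^1.5 = 1.71 * 1.2 * 0.156170

0.3205 m^3/s


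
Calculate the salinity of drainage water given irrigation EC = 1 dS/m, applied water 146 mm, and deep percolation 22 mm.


EC_dw = EC_iw * D_iw / D_dw
EC_dw = 1 * 146 / 22
EC_dw = 146 / 22

6.6364 dS/m


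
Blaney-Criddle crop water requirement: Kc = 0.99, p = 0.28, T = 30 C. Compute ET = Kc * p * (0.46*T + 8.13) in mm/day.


ET = Kc * p * (0.46*T + 8.13)
ET = 0.99 * 0.28 * (0.46*30 + 8.13)
ET = 0.99 * 0.28 * 21.9300

6.0790 mm/day


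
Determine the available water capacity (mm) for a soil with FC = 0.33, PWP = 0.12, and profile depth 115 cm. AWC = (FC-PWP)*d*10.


AWC = (FC - PWP) * d * 10
AWC = (0.33 - 0.12) * 115 * 10
AWC = 0.2100 * 115 * 10

241.5000 mm


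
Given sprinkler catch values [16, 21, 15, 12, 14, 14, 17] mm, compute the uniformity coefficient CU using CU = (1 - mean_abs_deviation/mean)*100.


mean = 15.571429 mm
MAD = 2.081633 mm
CU = (1 - 2.081633/15.571429)*100

86.6317 %


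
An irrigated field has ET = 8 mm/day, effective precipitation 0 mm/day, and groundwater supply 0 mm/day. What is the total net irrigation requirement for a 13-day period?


Daily deficit = ET - Pe - GW = 8 - 0 - 0 = 8 mm/day
NIR = 8 * 13 = 104 mm

104.0000 mm


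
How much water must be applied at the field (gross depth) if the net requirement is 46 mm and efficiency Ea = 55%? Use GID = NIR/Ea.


Ea = 55% = 0.55
GID = NIR / Ea = 46 / 0.55 = 83.6364 mm

83.6364 mm


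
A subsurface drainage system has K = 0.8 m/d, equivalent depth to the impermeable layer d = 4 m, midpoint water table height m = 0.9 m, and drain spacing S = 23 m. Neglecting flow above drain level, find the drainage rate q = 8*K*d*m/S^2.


q = 8*K*d*m/S^2
q = 8*0.8*4*0.9/23^2
q = 23.0400 / 529

0.0436 m/d


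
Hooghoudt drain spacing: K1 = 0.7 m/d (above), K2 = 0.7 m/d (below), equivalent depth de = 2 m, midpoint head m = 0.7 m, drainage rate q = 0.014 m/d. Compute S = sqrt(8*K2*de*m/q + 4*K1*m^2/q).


S^2 = 8*K2*de*m/q + 4*K1*m^2/q
S^2 = 8*0.7*2*0.7/0.014 + 4*0.7*0.7^2/0.014
S = sqrt(658.0000)

25.6515 m


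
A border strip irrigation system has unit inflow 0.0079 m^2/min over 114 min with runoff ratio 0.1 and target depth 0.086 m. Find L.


L = q*t/((1+r)*Z)
L = 0.0079*114/((1+0.1)*0.086)
L = 0.9006/0.0946

9.5201 m


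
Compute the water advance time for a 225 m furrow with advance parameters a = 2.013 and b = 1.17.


t = (L/a)^(1/b)
t = (225/2.013)^(1/1.17)
t = 111.773472^(1/1.17)

56.3270 min


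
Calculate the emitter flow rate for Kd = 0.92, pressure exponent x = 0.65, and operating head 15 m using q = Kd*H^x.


q = Kd * H^x = 0.92 * 15^0.65 = 0.92 * 5.813790

5.3487 L/h


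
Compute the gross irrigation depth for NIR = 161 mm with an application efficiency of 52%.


Ea = 52% = 0.52
GID = NIR / Ea = 161 / 0.52 = 309.6154 mm

309.6154 mm


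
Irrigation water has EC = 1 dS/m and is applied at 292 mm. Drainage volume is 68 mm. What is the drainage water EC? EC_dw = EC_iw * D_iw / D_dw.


EC_dw = EC_iw * D_iw / D_dw
EC_dw = 1 * 292 / 68
EC_dw = 292 / 68

4.2941 dS/m


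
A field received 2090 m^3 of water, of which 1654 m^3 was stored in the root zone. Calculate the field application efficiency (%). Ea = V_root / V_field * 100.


Ea = V_root / V_field * 100 = 1654 / 2090 * 100 = 79.1388%

79.1388 %


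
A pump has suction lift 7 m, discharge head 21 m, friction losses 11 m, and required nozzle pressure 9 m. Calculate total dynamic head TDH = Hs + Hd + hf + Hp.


TDH = Hs + Hd + hf + Hp = 7 + 21 + 11 + 9 = 48

48 m


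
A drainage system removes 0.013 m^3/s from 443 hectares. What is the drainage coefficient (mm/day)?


DC = Q * 86400 / (A * 10000) * 1000
DC = 0.013 * 86400 / (443 * 10000) * 1000
DC = 1123200.0000 / 4430000

0.2535 mm/day


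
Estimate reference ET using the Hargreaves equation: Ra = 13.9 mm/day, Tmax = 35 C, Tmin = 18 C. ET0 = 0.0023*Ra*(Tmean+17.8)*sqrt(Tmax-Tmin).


Tmean = (Tmax + Tmin)/2 = (35 + 18)/2 = 26.5
ET0 = 0.0023 * 13.9 * (26.5 + 17.8) * sqrt(35 - 18)
ET0 = 0.0023 * 13.9 * 44.3 * 4.123106

5.8394 mm/day


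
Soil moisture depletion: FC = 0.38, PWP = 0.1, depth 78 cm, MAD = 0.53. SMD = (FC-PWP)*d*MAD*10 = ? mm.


SMD = (FC - PWP) * d * MAD * 10
SMD = (0.38 - 0.1) * 78 * 0.53 * 10
SMD = 0.2800 * 78 * 0.53 * 10

115.7520 mm


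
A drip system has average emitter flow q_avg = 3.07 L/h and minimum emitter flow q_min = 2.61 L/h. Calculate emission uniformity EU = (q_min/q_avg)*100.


EU = (q_min/q_avg)*100 = (2.61/3.07)*100 = 85.0163%

85.0163 %


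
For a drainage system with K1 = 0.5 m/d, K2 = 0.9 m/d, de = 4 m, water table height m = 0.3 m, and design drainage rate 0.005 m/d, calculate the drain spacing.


S^2 = 8*K2*de*m/q + 4*K1*m^2/q
S^2 = 8*0.9*4*0.3/0.005 + 4*0.5*0.3^2/0.005
S = sqrt(1764.0000)

42.0000 m


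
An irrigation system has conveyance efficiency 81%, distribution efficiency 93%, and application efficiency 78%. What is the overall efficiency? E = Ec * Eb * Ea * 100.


Ec = 0.81, Eb = 0.93, Ea = 0.78
E = 0.81 * 0.93 * 0.78 * 100 = 58.7574%

58.7574 %


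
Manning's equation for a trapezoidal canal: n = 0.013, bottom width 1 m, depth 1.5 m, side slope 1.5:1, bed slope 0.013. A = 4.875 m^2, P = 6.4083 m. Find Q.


R = A/P = 4.875/6.4083 = 0.760732
Q = (1/0.013) * 4.875 * 0.760732^(2/3) * 0.013^0.5

35.6307 m^3/s


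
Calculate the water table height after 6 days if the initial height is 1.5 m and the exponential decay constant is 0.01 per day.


m = m0 * exp(-k*t)
m = 1.5 * exp(-0.01 * 6)
m = 1.5 * exp(-0.0600)

1.4126 m


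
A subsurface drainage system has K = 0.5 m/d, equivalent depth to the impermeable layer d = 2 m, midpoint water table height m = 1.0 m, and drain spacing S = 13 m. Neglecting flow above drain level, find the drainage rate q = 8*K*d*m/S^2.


q = 8*K*d*m/S^2
q = 8*0.5*2*1.0/13^2
q = 8.0000 / 169

0.0473 m/d


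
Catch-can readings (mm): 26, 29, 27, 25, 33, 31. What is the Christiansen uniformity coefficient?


mean = 28.500000 mm
MAD = 2.500000 mm
CU = (1 - 2.500000/28.500000)*100

91.2281 %


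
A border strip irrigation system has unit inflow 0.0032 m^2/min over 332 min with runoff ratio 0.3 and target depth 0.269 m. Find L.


L = q*t/((1+r)*Z)
L = 0.0032*332/((1+0.3)*0.269)
L = 1.0624/0.3497

3.0380 m


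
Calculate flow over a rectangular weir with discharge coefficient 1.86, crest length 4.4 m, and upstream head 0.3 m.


Q = C * L * H^(3/2) = 1.86 * 4.4 * 0.3^1.5 = 1.86 * 4.4 * 0.164317

1.3448 m^3/s


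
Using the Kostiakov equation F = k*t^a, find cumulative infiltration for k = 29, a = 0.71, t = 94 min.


F = k * t^a = 29 * 94^0.71
F = 29 * 25.172177

729.9931 mm


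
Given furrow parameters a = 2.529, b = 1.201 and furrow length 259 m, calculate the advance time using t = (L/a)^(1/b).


t = (L/a)^(1/b)
t = (259/2.529)^(1/1.201)
t = 102.412021^(1/1.201)

47.1952 min


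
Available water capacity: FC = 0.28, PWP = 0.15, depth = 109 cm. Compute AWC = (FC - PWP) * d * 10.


AWC = (FC - PWP) * d * 10
AWC = (0.28 - 0.15) * 109 * 10
AWC = 0.1300 * 109 * 10

141.7000 mm


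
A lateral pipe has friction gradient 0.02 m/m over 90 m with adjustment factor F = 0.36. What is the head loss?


hf = J * L * F = 0.02 * 90 * 0.36 = 0.6480 m

0.6480 m


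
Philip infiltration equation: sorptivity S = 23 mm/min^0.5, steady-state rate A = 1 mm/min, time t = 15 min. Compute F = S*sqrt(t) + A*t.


F = S*sqrt(t) + A*t
F = 23*sqrt(15) + 1*15
F = 23*3.872983 + 15

104.0786 mm


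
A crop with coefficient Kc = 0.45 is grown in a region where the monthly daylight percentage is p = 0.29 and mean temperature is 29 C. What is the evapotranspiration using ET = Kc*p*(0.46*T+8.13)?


ET = Kc * p * (0.46*T + 8.13)
ET = 0.45 * 0.29 * (0.46*29 + 8.13)
ET = 0.45 * 0.29 * 21.4700

2.8018 mm/day


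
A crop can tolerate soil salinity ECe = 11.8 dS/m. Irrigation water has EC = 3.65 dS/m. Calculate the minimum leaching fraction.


LR = ECiw / (5*ECe - ECiw)
LR = 3.65 / (5*11.8 - 3.65)
LR = 3.65 / 55.3500

0.0659


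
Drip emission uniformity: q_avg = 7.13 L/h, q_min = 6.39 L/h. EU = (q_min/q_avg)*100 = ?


EU = (q_min/q_avg)*100 = (6.39/7.13)*100 = 89.6213%

89.6213 %


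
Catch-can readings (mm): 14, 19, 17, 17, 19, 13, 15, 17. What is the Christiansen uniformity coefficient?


mean = 16.375000 mm
MAD = 1.781250 mm
CU = (1 - 1.781250/16.375000)*100

89.1221 %


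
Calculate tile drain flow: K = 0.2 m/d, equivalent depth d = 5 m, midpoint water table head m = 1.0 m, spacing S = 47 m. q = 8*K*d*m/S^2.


q = 8*K*d*m/S^2
q = 8*0.2*5*1.0/47^2
q = 8.0000 / 2209

0.0036 m/d
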